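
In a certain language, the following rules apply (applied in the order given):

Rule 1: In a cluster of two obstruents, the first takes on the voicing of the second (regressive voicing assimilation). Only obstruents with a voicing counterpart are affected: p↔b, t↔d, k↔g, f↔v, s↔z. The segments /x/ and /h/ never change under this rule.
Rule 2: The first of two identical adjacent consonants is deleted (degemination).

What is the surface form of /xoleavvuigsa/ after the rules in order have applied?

xoleavuiksa

Rule 1 (regressive voicing assimilation): /g/ precedes the voiceless obstruent /s/, so it devoices to [k] by assimilation. /xoleavvuigsa/ → xoleavvuiksa.
Rule 2 (degemination): /vv/ is a geminate; the first /v/ deletes. /xoleavvuiksa/ → xoleavuiksa.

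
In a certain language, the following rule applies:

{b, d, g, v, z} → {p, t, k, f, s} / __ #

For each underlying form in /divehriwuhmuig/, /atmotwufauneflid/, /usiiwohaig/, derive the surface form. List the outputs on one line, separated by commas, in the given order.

divehriwuhmuik, atmotwufauneflit, usiiwohaik

/divehriwuhmuig/: /g/ is a voiced obstruent in word-final position, so it devoices to [k]. → [divehriwuhmuik].
/atmotwufauneflid/: /d/ is a voiced obstruent in word-final position, so it devoices to [t]. → [atmotwufauneflit].
/usiiwohaig/: /g/ is a voiced obstruent in word-final position, so it devoices to [k]. → [usiiwohaik].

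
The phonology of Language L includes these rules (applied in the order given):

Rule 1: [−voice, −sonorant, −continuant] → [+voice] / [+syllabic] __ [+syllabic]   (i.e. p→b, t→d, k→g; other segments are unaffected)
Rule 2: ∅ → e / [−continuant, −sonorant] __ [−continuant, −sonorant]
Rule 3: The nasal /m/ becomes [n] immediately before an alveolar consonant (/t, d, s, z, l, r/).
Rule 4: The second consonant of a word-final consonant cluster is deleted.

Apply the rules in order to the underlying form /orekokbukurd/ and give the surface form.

oregokebugur

Rule 1 (intervocalic voicing): /k/ is a voiceless stop between vowels /e/ and /o/, so it voices to [g]. /k/ is a voiceless stop between vowels /u/ and /u/, so it voices to [g]. /orekokbukurd/ → oregokbugurd.
Rule 2 (stop-cluster e-epenthesis): /k/ and /b/ form a stop–stop cluster, so [e] is inserted between them. /oregokbugurd/ → oregokebugurd.
Rule 3 (nasal place assimilation): no segment meets the environment; /oregokebugurd/ is unchanged.
Rule 4 (final cluster simplification): /d/ is the second consonant of a word-final cluster /rd/, so it deletes. /oregokebugurd/ → oregokebugur.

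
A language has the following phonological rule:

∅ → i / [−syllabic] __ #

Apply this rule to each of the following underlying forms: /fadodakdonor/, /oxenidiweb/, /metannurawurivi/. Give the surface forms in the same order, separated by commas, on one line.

/fadodakdonor/: the form ends in the consonant /r/, so [i] is inserted word-finally. → [fadodakdonori].
/oxenidiweb/: the form ends in the consonant /b/, so [i] is inserted word-finally. → [oxenidiwebi].
/metannurawurivi/: the rule's environment is not met; surfaces unchanged as [metannurawurivi].

fadodakdonori, oxenidiwebi, metannurawurivi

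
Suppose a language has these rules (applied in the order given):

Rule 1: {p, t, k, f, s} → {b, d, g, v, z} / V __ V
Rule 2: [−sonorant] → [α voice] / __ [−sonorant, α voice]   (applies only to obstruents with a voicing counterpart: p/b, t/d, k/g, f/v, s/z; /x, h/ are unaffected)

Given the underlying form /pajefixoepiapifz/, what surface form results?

pajevixoebiabivz

Rule 1 (intervocalic voicing): /f/ is a voiceless obstruent between vowels /e/ and /i/, so it voices to [v]. /p/ is a voiceless obstruent between vowels /e/ and /i/, so it voices to [b]. /p/ is a voiceless obstruent between vowels /a/ and /i/, so it voices to [b]. /pajefixoepiapifz/ → pajevixoebiabifz.
Rule 2 (regressive voicing assimilation): /f/ precedes the voiced obstruent /z/, so it voices to [v] by assimilation. /pajevixoebiabifz/ → pajevixoebiabivz.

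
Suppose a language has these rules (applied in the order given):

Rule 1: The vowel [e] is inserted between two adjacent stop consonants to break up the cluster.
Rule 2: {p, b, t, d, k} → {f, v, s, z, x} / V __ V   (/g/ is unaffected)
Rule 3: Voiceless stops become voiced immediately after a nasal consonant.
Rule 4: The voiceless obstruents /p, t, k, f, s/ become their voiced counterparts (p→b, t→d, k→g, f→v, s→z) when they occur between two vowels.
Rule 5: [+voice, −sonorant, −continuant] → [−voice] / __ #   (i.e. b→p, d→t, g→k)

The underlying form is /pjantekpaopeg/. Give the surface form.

Rule 1 (stop-cluster e-epenthesis): /k/ and /p/ form a stop–stop cluster, so [e] is inserted between them. /pjantekpaopeg/ → pjantekepaopeg.
Rule 2 (intervocalic spirantization): /k/ is a stop between vowels /e/ and /e/, so it spirantizes to the fricative [x]. /p/ is a stop between vowels /e/ and /a/, so it spirantizes to the fricative [f]. /p/ is a stop between vowels /o/ and /e/, so it spirantizes to the fricative [f]. /pjantekepaopeg/ → pjantexefaofeg.
Rule 3 (post-nasal voicing): /t/ is a voiceless stop immediately after the nasal /n/, so it voices to [d]. /pjantexefaofeg/ → pjandexefaofeg.
Rule 4 (intervocalic voicing): /f/ is a voiceless obstruent between vowels /e/ and /a/, so it voices to [v]. /f/ is a voiceless obstruent between vowels /o/ and /e/, so it voices to [v]. /pjandexefaofeg/ → pjandexevaoveg.
Rule 5 (final devoicing): /g/ is a voiced stop in word-final position, so it devoices to [k]. /pjandexevaoveg/ → pjandexevaovek.

pjandexevaovek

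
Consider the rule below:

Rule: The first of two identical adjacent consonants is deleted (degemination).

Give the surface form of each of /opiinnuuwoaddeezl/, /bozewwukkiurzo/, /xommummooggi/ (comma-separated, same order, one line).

opiinuuwoadeezl, bozewukiurzo, xomumoogi

/opiinnuuwoaddeezl/: /nn/ is a geminate; the first /n/ deletes. /dd/ is a geminate; the first /d/ deletes. → [opiinuuwoadeezl].
/bozewwukkiurzo/: /ww/ is a geminate; the first /w/ deletes. /kk/ is a geminate; the first /k/ deletes. → [bozewukiurzo].
/xommummooggi/: /mm/ is a geminate; the first /m/ deletes. /mm/ is a geminate; the first /m/ deletes. /gg/ is a geminate; the first /g/ deletes. → [xomumoogi].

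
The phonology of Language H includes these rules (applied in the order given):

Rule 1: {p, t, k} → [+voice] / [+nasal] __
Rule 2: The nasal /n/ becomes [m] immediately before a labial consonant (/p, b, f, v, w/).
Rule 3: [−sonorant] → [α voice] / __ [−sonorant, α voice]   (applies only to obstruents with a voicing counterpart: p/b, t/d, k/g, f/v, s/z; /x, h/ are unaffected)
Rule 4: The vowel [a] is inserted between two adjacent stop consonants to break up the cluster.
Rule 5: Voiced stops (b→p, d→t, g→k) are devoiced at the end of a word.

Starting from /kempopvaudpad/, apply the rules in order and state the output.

kembobvautapat

Rule 1 (post-nasal voicing): /p/ is a voiceless stop immediately after the nasal /m/, so it voices to [b]. /kempopvaudpad/ → kembopvaudpad.
Rule 2 (nasal place assimilation): no segment meets the environment; /kembopvaudpad/ is unchanged.
Rule 3 (regressive voicing assimilation): /p/ precedes the voiced obstruent /v/, so it voices to [b] by assimilation. /d/ precedes the voiceless obstruent /p/, so it devoices to [t] by assimilation. /kembopvaudpad/ → kembobvautpad.
Rule 4 (stop-cluster a-epenthesis): /t/ and /p/ form a stop–stop cluster, so [a] is inserted between them. /kembobvautpad/ → kembobvautapad.
Rule 5 (final devoicing): /d/ is a voiced stop in word-final position, so it devoices to [t]. /kembobvautapad/ → kembobvautapat.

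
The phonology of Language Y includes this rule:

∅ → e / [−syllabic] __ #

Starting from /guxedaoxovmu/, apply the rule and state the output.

guxedaoxovmu

No segment of /guxedaoxovmu/ meets the structural description of the rule, so the form surfaces unchanged.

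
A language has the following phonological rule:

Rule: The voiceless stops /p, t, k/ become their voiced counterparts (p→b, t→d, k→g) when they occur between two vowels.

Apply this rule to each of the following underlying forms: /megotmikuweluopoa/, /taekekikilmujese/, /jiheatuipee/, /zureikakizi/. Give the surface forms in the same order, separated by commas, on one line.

/megotmikuweluopoa/: /k/ is a voiceless stop between vowels /i/ and /u/, so it voices to [g]. /p/ is a voiceless stop between vowels /o/ and /o/, so it voices to [b]. → [megotmiguweluoboa].
/taekekikilmujese/: /k/ is a voiceless stop between vowels /e/ and /e/, so it voices to [g]. /k/ is a voiceless stop between vowels /e/ and /i/, so it voices to [g]. /k/ is a voiceless stop between vowels /i/ and /i/, so it voices to [g]. → [taegegigilmujese].
/jiheatuipee/: /t/ is a voiceless stop between vowels /a/ and /u/, so it voices to [d]. /p/ is a voiceless stop between vowels /i/ and /e/, so it voices to [b]. → [jiheaduibee].
/zureikakizi/: /k/ is a voiceless stop between vowels /i/ and /a/, so it voices to [g]. /k/ is a voiceless stop between vowels /a/ and /i/, so it voices to [g]. → [zureigagizi].

megotmiguweluoboa, taegegigilmujese, jiheaduibee, zureigagizi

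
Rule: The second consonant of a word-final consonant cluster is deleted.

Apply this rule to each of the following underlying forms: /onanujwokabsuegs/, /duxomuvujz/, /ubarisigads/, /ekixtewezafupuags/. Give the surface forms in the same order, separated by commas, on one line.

onanujwokabsueg, duxomuvuj, ubarisigad, ekixtewezafupuag

/onanujwokabsuegs/: /s/ is the second consonant of a word-final cluster /gs/, so it deletes. → [onanujwokabsueg].
/duxomuvujz/: /z/ is the second consonant of a word-final cluster /jz/, so it deletes. → [duxomuvuj].
/ubarisigads/: /s/ is the second consonant of a word-final cluster /ds/, so it deletes. → [ubarisigad].
/ekixtewezafupuags/: /s/ is the second consonant of a word-final cluster /gs/, so it deletes. → [ekixtewezafupuag].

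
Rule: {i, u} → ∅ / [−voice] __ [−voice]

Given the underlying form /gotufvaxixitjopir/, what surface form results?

/u/ is a high vowel flanked by voiceless consonants /t/ and /f/, so it deletes.
/i/ is a high vowel flanked by voiceless consonants /x/ and /x/, so it deletes.
/i/ is a high vowel flanked by voiceless consonants /x/ and /t/, so it deletes.
The other instance of /i/ does not occur in the required environment and remains unchanged.
Surface form: [gotfvaxxtjopir].

gotfvaxxtjopir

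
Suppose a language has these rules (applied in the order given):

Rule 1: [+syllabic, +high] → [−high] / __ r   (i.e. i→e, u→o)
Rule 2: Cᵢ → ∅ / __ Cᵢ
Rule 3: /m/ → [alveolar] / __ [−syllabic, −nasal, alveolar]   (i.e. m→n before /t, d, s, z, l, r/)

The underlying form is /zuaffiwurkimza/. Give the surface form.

Rule 1 (pre-rhotic lowering): /u/ is a high vowel immediately before /r/, so it lowers to [o]. /zuaffiwurkimza/ → zuaffiworkimza.
Rule 2 (degemination): /ff/ is a geminate; the first /f/ deletes. /zuaffiworkimza/ → zuafiworkimza.
Rule 3 (nasal place assimilation): /m/ precedes the alveolar consonant /z/, so it assimilates in place to [n]. /zuafiworkimza/ → zuafiworkinza.

zuafiworkinza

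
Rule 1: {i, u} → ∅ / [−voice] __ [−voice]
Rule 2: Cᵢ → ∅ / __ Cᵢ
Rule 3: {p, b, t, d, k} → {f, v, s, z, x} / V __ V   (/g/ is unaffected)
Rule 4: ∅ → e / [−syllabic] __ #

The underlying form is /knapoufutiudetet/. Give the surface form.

Rule 1 (high vowel syncope): /u/ is a high vowel flanked by voiceless consonants /f/ and /t/, so it deletes. /knapoufutiudetet/ → knapouftiudetet.
Rule 2 (degemination): no segment meets the environment; /knapouftiudetet/ is unchanged.
Rule 3 (intervocalic spirantization): /p/ is a stop between vowels /a/ and /o/, so it spirantizes to the fricative [f]. /d/ is a stop between vowels /u/ and /e/, so it spirantizes to the fricative [z]. /t/ is a stop between vowels /e/ and /e/, so it spirantizes to the fricative [s]. /knapouftiudetet/ → knafouftiuzeset.
Rule 4 (final e-epenthesis): the form ends in the consonant /t/, so [e] is inserted word-finally. /knafouftiuzeset/ → knafouftiuzesete.

knafouftiuzesete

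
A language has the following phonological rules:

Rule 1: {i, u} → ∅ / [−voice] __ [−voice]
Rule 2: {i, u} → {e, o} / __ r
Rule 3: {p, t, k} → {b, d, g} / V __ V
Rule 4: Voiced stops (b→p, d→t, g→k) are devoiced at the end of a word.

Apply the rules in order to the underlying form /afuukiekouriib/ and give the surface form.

afuugiegooriip

Rule 1 (high vowel syncope): no segment meets the environment; /afuukiekouriib/ is unchanged.
Rule 2 (pre-rhotic lowering): /u/ is a high vowel immediately before /r/, so it lowers to [o]. /afuukiekouriib/ → afuukiekooriib.
Rule 3 (intervocalic voicing): /k/ is a voiceless stop between vowels /u/ and /i/, so it voices to [g]. /k/ is a voiceless stop between vowels /e/ and /o/, so it voices to [g]. /afuukiekooriib/ → afuugiegooriib.
Rule 4 (final devoicing): /b/ is a voiced stop in word-final position, so it devoices to [p]. /afuugiegooriib/ → afuugiegooriip.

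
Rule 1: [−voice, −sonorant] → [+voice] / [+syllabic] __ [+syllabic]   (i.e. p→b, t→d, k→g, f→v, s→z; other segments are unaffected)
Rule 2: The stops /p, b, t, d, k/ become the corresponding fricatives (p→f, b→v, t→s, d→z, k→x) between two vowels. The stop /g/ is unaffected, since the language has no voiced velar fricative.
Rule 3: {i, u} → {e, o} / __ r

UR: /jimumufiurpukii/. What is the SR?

jimumuviorpugii

Rule 1 (intervocalic voicing): /f/ is a voiceless obstruent between vowels /u/ and /i/, so it voices to [v]. /k/ is a voiceless obstruent between vowels /u/ and /i/, so it voices to [g]. /jimumufiurpukii/ → jimumuviurpugii.
Rule 2 (intervocalic spirantization): no segment meets the environment; /jimumuviurpugii/ is unchanged.
Rule 3 (pre-rhotic lowering): /u/ is a high vowel immediately before /r/, so it lowers to [o]. /jimumuviurpugii/ → jimumuviorpugii.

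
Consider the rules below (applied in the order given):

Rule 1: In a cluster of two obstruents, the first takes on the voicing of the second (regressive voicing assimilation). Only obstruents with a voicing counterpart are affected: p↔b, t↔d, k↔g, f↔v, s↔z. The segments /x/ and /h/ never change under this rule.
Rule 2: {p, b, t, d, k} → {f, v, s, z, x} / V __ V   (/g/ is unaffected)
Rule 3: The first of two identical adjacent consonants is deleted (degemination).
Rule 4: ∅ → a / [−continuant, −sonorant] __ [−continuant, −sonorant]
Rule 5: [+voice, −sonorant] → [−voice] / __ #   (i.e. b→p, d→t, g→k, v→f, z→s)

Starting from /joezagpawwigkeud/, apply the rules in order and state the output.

Rule 1 (regressive voicing assimilation): /g/ precedes the voiceless obstruent /p/, so it devoices to [k] by assimilation. /g/ precedes the voiceless obstruent /k/, so it devoices to [k] by assimilation. /joezagpawwigkeud/ → joezakpawwikkeud.
Rule 2 (intervocalic spirantization): no segment meets the environment; /joezakpawwikkeud/ is unchanged.
Rule 3 (degemination): /ww/ is a geminate; the first /w/ deletes. /kk/ is a geminate; the first /k/ deletes. /joezakpawwikkeud/ → joezakpawikeud.
Rule 4 (stop-cluster a-epenthesis): /k/ and /p/ form a stop–stop cluster, so [a] is inserted between them. /joezakpawikeud/ → joezakapawikeud.
Rule 5 (final devoicing): /d/ is a voiced obstruent in word-final position, so it devoices to [t]. /joezakapawikeud/ → joezakapawikeut.

joezakapawikeut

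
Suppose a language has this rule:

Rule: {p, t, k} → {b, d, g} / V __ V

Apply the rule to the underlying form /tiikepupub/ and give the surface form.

tiigebubub

Scanning /tiikepupub/: /t/ at position 1 is not in the conditioning environment; /k/ is a voiceless stop between vowels /i/ and /e/, so it voices to [g]; /p/ is a voiceless stop between vowels /e/ and /u/, so it voices to [b]; /p/ is a voiceless stop between vowels /u/ and /u/, so it voices to [b].
Result: [tiigebubub].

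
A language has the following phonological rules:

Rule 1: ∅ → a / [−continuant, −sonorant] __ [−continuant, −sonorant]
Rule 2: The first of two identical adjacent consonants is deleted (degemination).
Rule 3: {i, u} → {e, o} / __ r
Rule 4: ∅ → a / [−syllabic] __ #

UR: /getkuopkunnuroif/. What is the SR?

getakuopakunoroifa

Rule 1 (stop-cluster a-epenthesis): /t/ and /k/ form a stop–stop cluster, so [a] is inserted between them. /p/ and /k/ form a stop–stop cluster, so [a] is inserted between them. /getkuopkunnuroif/ → getakuopakunnuroif.
Rule 2 (degemination): /nn/ is a geminate; the first /n/ deletes. /getakuopakunnuroif/ → getakuopakunuroif.
Rule 3 (pre-rhotic lowering): /u/ is a high vowel immediately before /r/, so it lowers to [o]. /getakuopakunuroif/ → getakuopakunoroif.
Rule 4 (final a-epenthesis): the form ends in the consonant /f/, so [a] is inserted word-finally. /getakuopakunoroif/ → getakuopakunoroifa.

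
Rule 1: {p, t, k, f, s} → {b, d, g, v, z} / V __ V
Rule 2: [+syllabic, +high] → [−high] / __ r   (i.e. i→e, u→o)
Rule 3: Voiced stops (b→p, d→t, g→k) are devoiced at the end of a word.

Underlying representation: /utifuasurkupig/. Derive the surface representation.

udivuazorkubik

Rule 1 (intervocalic voicing): /t/ is a voiceless obstruent between vowels /u/ and /i/, so it voices to [d]. /f/ is a voiceless obstruent between vowels /i/ and /u/, so it voices to [v]. /s/ is a voiceless obstruent between vowels /a/ and /u/, so it voices to [z]. /p/ is a voiceless obstruent between vowels /u/ and /i/, so it voices to [b]. /utifuasurkupig/ → udivuazurkubig.
Rule 2 (pre-rhotic lowering): /u/ is a high vowel immediately before /r/, so it lowers to [o]. /udivuazurkubig/ → udivuazorkubig.
Rule 3 (final devoicing): /g/ is a voiced stop in word-final position, so it devoices to [k]. /udivuazorkubig/ → udivuazorkubik.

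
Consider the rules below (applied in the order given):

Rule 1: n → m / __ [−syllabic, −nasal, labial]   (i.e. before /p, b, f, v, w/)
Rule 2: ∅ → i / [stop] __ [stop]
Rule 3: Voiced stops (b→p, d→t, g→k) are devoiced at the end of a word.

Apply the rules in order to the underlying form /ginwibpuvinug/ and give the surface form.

Rule 1 (nasal place assimilation): /n/ precedes the labial consonant /w/, so it assimilates in place to [m]. /ginwibpuvinug/ → gimwibpuvinug.
Rule 2 (stop-cluster i-epenthesis): /b/ and /p/ form a stop–stop cluster, so [i] is inserted between them. /gimwibpuvinug/ → gimwibipuvinug.
Rule 3 (final devoicing): /g/ is a voiced stop in word-final position, so it devoices to [k]. /gimwibipuvinug/ → gimwibipuvinuk.

gimwibipuvinuk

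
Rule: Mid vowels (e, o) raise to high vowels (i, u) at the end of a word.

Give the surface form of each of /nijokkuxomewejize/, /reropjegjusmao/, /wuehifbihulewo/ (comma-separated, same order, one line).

nijokkuxomewejizi, reropjegjusmau, wuehifbihulewu

/nijokkuxomewejize/: /e/ is a mid vowel in word-final position, so it raises to [i]. → [nijokkuxomewejizi].
/reropjegjusmao/: /o/ is a mid vowel in word-final position, so it raises to [u]. → [reropjegjusmau].
/wuehifbihulewo/: /o/ is a mid vowel in word-final position, so it raises to [u]. → [wuehifbihulewu].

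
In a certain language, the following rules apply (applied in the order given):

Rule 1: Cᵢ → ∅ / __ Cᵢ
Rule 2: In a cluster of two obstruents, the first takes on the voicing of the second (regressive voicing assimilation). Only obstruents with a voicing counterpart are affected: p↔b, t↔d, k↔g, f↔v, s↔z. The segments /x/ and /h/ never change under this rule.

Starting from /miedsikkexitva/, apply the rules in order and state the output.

Rule 1 (degemination): /kk/ is a geminate; the first /k/ deletes. /miedsikkexitva/ → miedsikexitva.
Rule 2 (regressive voicing assimilation): /d/ precedes the voiceless obstruent /s/, so it devoices to [t] by assimilation. /t/ precedes the voiced obstruent /v/, so it voices to [d] by assimilation. /miedsikexitva/ → mietsikexidva.

mietsikexidva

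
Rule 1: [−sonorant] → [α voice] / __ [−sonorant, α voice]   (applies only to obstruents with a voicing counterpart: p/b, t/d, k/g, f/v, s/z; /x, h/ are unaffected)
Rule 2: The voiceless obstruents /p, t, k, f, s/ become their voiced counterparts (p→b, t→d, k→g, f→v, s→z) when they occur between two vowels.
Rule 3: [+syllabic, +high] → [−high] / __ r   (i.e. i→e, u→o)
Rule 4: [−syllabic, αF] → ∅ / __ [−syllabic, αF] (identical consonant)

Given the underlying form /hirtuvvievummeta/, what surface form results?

hertuvievumeda

Rule 1 (regressive voicing assimilation): no segment meets the environment; /hirtuvvievummeta/ is unchanged.
Rule 2 (intervocalic voicing): /t/ is a voiceless obstruent between vowels /e/ and /a/, so it voices to [d]. /hirtuvvievummeta/ → hirtuvvievummeda.
Rule 3 (pre-rhotic lowering): /i/ is a high vowel immediately before /r/, so it lowers to [e]. /hirtuvvievummeda/ → hertuvvievummeda.
Rule 4 (degemination): /vv/ is a geminate; the first /v/ deletes. /mm/ is a geminate; the first /m/ deletes. /hertuvvievummeda/ → hertuvievumeda.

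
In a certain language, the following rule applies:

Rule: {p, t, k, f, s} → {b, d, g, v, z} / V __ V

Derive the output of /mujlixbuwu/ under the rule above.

No segment of /mujlixbuwu/ meets the structural description of the rule, so the form surfaces unchanged.

mujlixbuwu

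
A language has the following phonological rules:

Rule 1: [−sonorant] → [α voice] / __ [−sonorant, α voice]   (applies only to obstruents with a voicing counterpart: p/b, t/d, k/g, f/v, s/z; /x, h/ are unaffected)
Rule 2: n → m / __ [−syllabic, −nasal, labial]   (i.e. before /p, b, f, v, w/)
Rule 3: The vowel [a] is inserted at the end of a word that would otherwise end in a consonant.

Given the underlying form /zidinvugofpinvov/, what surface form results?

zidimvugofpimvova

Rule 1 (regressive voicing assimilation): no segment meets the environment; /zidinvugofpinvov/ is unchanged.
Rule 2 (nasal place assimilation): /n/ precedes the labial consonant /v/, so it assimilates in place to [m]. /n/ precedes the labial consonant /v/, so it assimilates in place to [m]. /zidinvugofpinvov/ → zidimvugofpimvov.
Rule 3 (final a-epenthesis): the form ends in the consonant /v/, so [a] is inserted word-finally. /zidimvugofpimvov/ → zidimvugofpimvova.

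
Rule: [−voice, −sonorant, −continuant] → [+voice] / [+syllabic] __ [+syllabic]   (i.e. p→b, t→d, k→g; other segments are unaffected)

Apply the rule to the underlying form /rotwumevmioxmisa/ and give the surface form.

No segment of /rotwumevmioxmisa/ meets the structural description of the rule, so the form surfaces unchanged.

rotwumevmioxmisa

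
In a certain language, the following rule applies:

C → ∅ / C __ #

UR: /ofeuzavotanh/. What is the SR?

ofeuzavotan

/h/ is the second consonant of a word-final cluster /nh/, so it deletes.
The other instances of /f/, /z/, /v/, /t/, /n/ do not occur in the required environment and remain unchanged.
Surface form: [ofeuzavotan].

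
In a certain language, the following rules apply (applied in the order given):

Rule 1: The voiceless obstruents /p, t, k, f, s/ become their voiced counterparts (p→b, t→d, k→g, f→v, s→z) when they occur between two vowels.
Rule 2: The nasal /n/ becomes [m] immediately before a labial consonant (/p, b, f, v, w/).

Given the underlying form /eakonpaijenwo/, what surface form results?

Rule 1 (intervocalic voicing): /k/ is a voiceless obstruent between vowels /a/ and /o/, so it voices to [g]. /eakonpaijenwo/ → eagonpaijenwo.
Rule 2 (nasal place assimilation): /n/ precedes the labial consonant /p/, so it assimilates in place to [m]. /n/ precedes the labial consonant /w/, so it assimilates in place to [m]. /eagonpaijenwo/ → eagompaijemwo.

eagompaijemwo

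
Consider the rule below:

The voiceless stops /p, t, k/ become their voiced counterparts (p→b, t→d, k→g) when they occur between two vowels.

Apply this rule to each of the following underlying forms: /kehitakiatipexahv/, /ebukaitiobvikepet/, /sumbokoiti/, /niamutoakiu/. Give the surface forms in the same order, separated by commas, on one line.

/kehitakiatipexahv/: /t/ is a voiceless stop between vowels /i/ and /a/, so it voices to [d]. /k/ is a voiceless stop between vowels /a/ and /i/, so it voices to [g]. /t/ is a voiceless stop between vowels /a/ and /i/, so it voices to [d]. /p/ is a voiceless stop between vowels /i/ and /e/, so it voices to [b]. → [kehidagiadibexahv].
/ebukaitiobvikepet/: /k/ is a voiceless stop between vowels /u/ and /a/, so it voices to [g]. /t/ is a voiceless stop between vowels /i/ and /i/, so it voices to [d]. /k/ is a voiceless stop between vowels /i/ and /e/, so it voices to [g]. /p/ is a voiceless stop between vowels /e/ and /e/, so it voices to [b]. → [ebugaidiobvigebet].
/sumbokoiti/: /k/ is a voiceless stop between vowels /o/ and /o/, so it voices to [g]. /t/ is a voiceless stop between vowels /i/ and /i/, so it voices to [d]. → [sumbogoidi].
/niamutoakiu/: /t/ is a voiceless stop between vowels /u/ and /o/, so it voices to [d]. /k/ is a voiceless stop between vowels /a/ and /i/, so it voices to [g]. → [niamudoagiu].

kehidagiadibexahv, ebugaidiobvigebet, sumbogoidi, niamudoagiu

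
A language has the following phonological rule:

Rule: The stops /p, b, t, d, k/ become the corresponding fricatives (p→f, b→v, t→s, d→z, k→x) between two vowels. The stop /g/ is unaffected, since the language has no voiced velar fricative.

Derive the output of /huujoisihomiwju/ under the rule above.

No segment of /huujoisihomiwju/ meets the structural description of the rule, so the form surfaces unchanged.

huujoisihomiwju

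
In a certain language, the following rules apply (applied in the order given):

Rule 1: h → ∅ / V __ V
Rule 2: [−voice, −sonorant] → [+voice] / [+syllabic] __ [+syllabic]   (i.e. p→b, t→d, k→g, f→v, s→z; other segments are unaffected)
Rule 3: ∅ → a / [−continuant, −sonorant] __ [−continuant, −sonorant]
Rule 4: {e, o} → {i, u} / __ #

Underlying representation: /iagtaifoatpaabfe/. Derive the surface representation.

Rule 1 (intervocalic h-deletion): no segment meets the environment; /iagtaifoatpaabfe/ is unchanged.
Rule 2 (intervocalic voicing): /f/ is a voiceless obstruent between vowels /i/ and /o/, so it voices to [v]. /iagtaifoatpaabfe/ → iagtaivoatpaabfe.
Rule 3 (stop-cluster a-epenthesis): /g/ and /t/ form a stop–stop cluster, so [a] is inserted between them. /t/ and /p/ form a stop–stop cluster, so [a] is inserted between them. /iagtaivoatpaabfe/ → iagataivoatapaabfe.
Rule 4 (final vowel raising): /e/ is a mid vowel in word-final position, so it raises to [i]. /iagataivoatapaabfe/ → iagataivoatapaabfi.

iagataivoatapaabfi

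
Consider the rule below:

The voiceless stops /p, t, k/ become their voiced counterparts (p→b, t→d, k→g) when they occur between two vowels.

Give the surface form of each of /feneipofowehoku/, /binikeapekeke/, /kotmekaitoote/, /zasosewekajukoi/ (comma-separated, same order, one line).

feneibofowehogu, binigeabegege, kotmegaidoode, zasosewegajugoi

/feneipofowehoku/: /p/ is a voiceless stop between vowels /i/ and /o/, so it voices to [b]. /k/ is a voiceless stop between vowels /o/ and /u/, so it voices to [g]. → [feneibofowehogu].
/binikeapekeke/: /k/ is a voiceless stop between vowels /i/ and /e/, so it voices to [g]. /p/ is a voiceless stop between vowels /a/ and /e/, so it voices to [b]. /k/ is a voiceless stop between vowels /e/ and /e/, so it voices to [g]. /k/ is a voiceless stop between vowels /e/ and /e/, so it voices to [g]. → [binigeabegege].
/kotmekaitoote/: /k/ is a voiceless stop between vowels /e/ and /a/, so it voices to [g]. /t/ is a voiceless stop between vowels /i/ and /o/, so it voices to [d]. /t/ is a voiceless stop between vowels /o/ and /e/, so it voices to [d]. → [kotmegaidoode].
/zasosewekajukoi/: /k/ is a voiceless stop between vowels /e/ and /a/, so it voices to [g]. /k/ is a voiceless stop between vowels /u/ and /o/, so it voices to [g]. → [zasosewegajugoi].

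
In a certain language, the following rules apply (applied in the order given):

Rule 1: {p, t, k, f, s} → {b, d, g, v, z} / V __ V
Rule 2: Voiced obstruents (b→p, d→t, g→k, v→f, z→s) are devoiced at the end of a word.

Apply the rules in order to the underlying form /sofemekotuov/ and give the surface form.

Rule 1 (intervocalic voicing): /f/ is a voiceless obstruent between vowels /o/ and /e/, so it voices to [v]. /k/ is a voiceless obstruent between vowels /e/ and /o/, so it voices to [g]. /t/ is a voiceless obstruent between vowels /o/ and /u/, so it voices to [d]. /sofemekotuov/ → sovemegoduov.
Rule 2 (final devoicing): /v/ is a voiced obstruent in word-final position, so it devoices to [f]. /sovemegoduov/ → sovemegoduof.

sovemegoduof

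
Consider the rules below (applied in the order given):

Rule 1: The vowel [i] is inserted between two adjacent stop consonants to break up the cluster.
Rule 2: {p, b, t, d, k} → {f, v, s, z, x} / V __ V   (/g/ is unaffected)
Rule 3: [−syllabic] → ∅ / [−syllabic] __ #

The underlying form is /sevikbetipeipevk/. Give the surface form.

Rule 1 (stop-cluster i-epenthesis): /k/ and /b/ form a stop–stop cluster, so [i] is inserted between them. /sevikbetipeipevk/ → sevikibetipeipevk.
Rule 2 (intervocalic spirantization): /k/ is a stop between vowels /i/ and /i/, so it spirantizes to the fricative [x]. /b/ is a stop between vowels /i/ and /e/, so it spirantizes to the fricative [v]. /t/ is a stop between vowels /e/ and /i/, so it spirantizes to the fricative [s]. /p/ is a stop between vowels /i/ and /e/, so it spirantizes to the fricative [f]. /p/ is a stop between vowels /i/ and /e/, so it spirantizes to the fricative [f]. /sevikibetipeipevk/ → sevixivesifeifevk.
Rule 3 (final cluster simplification): /k/ is the second consonant of a word-final cluster /vk/, so it deletes. /sevixivesifeifevk/ → sevixivesifeifev.

sevixivesifeifev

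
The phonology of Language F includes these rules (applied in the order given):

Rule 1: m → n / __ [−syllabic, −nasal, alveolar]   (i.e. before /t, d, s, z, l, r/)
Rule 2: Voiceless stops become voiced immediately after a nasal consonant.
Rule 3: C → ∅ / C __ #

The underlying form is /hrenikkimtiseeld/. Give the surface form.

hrenikkindiseel

Rule 1 (nasal place assimilation): /m/ precedes the alveolar consonant /t/, so it assimilates in place to [n]. /hrenikkimtiseeld/ → hrenikkintiseeld.
Rule 2 (post-nasal voicing): /t/ is a voiceless stop immediately after the nasal /n/, so it voices to [d]. /hrenikkintiseeld/ → hrenikkindiseeld.
Rule 3 (final cluster simplification): /d/ is the second consonant of a word-final cluster /ld/, so it deletes. /hrenikkindiseeld/ → hrenikkindiseel.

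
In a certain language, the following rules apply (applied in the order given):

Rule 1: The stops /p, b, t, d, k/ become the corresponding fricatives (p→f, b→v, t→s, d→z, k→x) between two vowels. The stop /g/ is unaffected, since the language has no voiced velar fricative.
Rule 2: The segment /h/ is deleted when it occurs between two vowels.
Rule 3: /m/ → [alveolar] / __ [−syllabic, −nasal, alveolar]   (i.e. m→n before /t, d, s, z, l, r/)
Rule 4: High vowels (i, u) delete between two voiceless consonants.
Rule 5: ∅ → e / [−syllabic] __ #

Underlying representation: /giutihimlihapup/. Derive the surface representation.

Rule 1 (intervocalic spirantization): /t/ is a stop between vowels /u/ and /i/, so it spirantizes to the fricative [s]. /p/ is a stop between vowels /a/ and /u/, so it spirantizes to the fricative [f]. /giutihimlihapup/ → giusihimlihafup.
Rule 2 (intervocalic h-deletion): /h/ occurs between vowels /i/ and /i/, so it deletes. /h/ occurs between vowels /i/ and /a/, so it deletes. /giusihimlihafup/ → giusiimliafup.
Rule 3 (nasal place assimilation): /m/ precedes the alveolar consonant /l/, so it assimilates in place to [n]. /giusiimliafup/ → giusiinliafup.
Rule 4 (high vowel syncope): /u/ is a high vowel flanked by voiceless consonants /f/ and /p/, so it deletes. /giusiinliafup/ → giusiinliafp.
Rule 5 (final e-epenthesis): the form ends in the consonant /p/, so [e] is inserted word-finally. /giusiinliafp/ → giusiinliafpe.

giusiinliafpe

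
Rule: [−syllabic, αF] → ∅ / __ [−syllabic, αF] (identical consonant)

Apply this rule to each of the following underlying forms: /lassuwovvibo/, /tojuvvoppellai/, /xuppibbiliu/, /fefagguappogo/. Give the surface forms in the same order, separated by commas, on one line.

/lassuwovvibo/: /ss/ is a geminate; the first /s/ deletes. /vv/ is a geminate; the first /v/ deletes. → [lasuwovibo].
/tojuvvoppellai/: /vv/ is a geminate; the first /v/ deletes. /pp/ is a geminate; the first /p/ deletes. /ll/ is a geminate; the first /l/ deletes. → [tojuvopelai].
/xuppibbiliu/: /pp/ is a geminate; the first /p/ deletes. /bb/ is a geminate; the first /b/ deletes. → [xupibiliu].
/fefagguappogo/: /gg/ is a geminate; the first /g/ deletes. /pp/ is a geminate; the first /p/ deletes. → [fefaguapogo].

lasuwovibo, tojuvopelai, xupibiliu, fefaguapogo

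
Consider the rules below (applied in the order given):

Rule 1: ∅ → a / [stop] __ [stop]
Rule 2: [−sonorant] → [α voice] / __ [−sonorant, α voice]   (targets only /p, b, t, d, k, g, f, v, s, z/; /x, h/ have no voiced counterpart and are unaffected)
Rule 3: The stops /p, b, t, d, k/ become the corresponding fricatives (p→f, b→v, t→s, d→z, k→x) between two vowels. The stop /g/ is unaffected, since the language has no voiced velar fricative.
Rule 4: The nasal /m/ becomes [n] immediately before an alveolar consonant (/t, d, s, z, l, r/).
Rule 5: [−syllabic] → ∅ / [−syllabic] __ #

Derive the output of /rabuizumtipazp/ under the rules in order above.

ravuizuntifas

Rule 1 (stop-cluster a-epenthesis): no segment meets the environment; /rabuizumtipazp/ is unchanged.
Rule 2 (regressive voicing assimilation): /z/ precedes the voiceless obstruent /p/, so it devoices to [s] by assimilation. /rabuizumtipazp/ → rabuizumtipasp.
Rule 3 (intervocalic spirantization): /b/ is a stop between vowels /a/ and /u/, so it spirantizes to the fricative [v]. /p/ is a stop between vowels /i/ and /a/, so it spirantizes to the fricative [f]. /rabuizumtipasp/ → ravuizumtifasp.
Rule 4 (nasal place assimilation): /m/ precedes the alveolar consonant /t/, so it assimilates in place to [n]. /ravuizumtifasp/ → ravuizuntifasp.
Rule 5 (final cluster simplification): /p/ is the second consonant of a word-final cluster /sp/, so it deletes. /ravuizuntifasp/ → ravuizuntifas.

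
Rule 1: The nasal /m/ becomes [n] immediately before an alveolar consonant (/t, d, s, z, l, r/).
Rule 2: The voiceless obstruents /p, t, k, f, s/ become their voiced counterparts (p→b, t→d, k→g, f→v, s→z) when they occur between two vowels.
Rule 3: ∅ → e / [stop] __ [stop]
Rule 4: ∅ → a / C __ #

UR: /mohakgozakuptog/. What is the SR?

Rule 1 (nasal place assimilation): no segment meets the environment; /mohakgozakuptog/ is unchanged.
Rule 2 (intervocalic voicing): /k/ is a voiceless obstruent between vowels /a/ and /u/, so it voices to [g]. /mohakgozakuptog/ → mohakgozaguptog.
Rule 3 (stop-cluster e-epenthesis): /k/ and /g/ form a stop–stop cluster, so [e] is inserted between them. /p/ and /t/ form a stop–stop cluster, so [e] is inserted between them. /mohakgozaguptog/ → mohakegozagupetog.
Rule 4 (final a-epenthesis): the form ends in the consonant /g/, so [a] is inserted word-finally. /mohakegozagupetog/ → mohakegozagupetoga.

mohakegozagupetoga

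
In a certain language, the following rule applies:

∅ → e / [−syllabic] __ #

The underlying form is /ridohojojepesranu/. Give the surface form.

No segment of /ridohojojepesranu/ meets the structural description of the rule, so the form surfaces unchanged.

ridohojojepesranu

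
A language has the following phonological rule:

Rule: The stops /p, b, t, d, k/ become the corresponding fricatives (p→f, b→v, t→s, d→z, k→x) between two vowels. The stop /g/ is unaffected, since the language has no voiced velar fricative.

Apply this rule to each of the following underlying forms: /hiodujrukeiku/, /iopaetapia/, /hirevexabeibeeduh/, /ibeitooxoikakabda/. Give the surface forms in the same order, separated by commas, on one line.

/hiodujrukeiku/: /d/ is a stop between vowels /o/ and /u/, so it spirantizes to the fricative [z]. /k/ is a stop between vowels /u/ and /e/, so it spirantizes to the fricative [x]. /k/ is a stop between vowels /i/ and /u/, so it spirantizes to the fricative [x]. → [hiozujruxeixu].
/iopaetapia/: /p/ is a stop between vowels /o/ and /a/, so it spirantizes to the fricative [f]. /t/ is a stop between vowels /e/ and /a/, so it spirantizes to the fricative [s]. /p/ is a stop between vowels /a/ and /i/, so it spirantizes to the fricative [f]. → [iofaesafia].
/hirevexabeibeeduh/: /b/ is a stop between vowels /a/ and /e/, so it spirantizes to the fricative [v]. /b/ is a stop between vowels /i/ and /e/, so it spirantizes to the fricative [v]. /d/ is a stop between vowels /e/ and /u/, so it spirantizes to the fricative [z]. → [hirevexaveiveezuh].
/ibeitooxoikakabda/: /b/ is a stop between vowels /i/ and /e/, so it spirantizes to the fricative [v]. /t/ is a stop between vowels /i/ and /o/, so it spirantizes to the fricative [s]. /k/ is a stop between vowels /i/ and /a/, so it spirantizes to the fricative [x]. /k/ is a stop between vowels /a/ and /a/, so it spirantizes to the fricative [x]. → [iveisooxoixaxabda].

hiozujruxeixu, iofaesafia, hirevexaveiveezuh, iveisooxoixaxabda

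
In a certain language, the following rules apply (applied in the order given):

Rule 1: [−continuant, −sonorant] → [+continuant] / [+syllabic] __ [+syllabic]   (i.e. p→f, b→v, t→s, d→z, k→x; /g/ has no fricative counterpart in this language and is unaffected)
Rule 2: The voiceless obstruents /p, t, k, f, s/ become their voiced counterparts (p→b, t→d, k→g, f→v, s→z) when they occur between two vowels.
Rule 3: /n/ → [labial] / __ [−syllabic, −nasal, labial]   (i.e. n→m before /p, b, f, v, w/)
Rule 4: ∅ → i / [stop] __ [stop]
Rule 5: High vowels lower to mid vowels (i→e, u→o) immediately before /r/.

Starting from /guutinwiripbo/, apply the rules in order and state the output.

Rule 1 (intervocalic spirantization): /t/ is a stop between vowels /u/ and /i/, so it spirantizes to the fricative [s]. /guutinwiripbo/ → guusinwiripbo.
Rule 2 (intervocalic voicing): /s/ is a voiceless obstruent between vowels /u/ and /i/, so it voices to [z]. /guusinwiripbo/ → guuzinwiripbo.
Rule 3 (nasal place assimilation): /n/ precedes the labial consonant /w/, so it assimilates in place to [m]. /guuzinwiripbo/ → guuzimwiripbo.
Rule 4 (stop-cluster i-epenthesis): /p/ and /b/ form a stop–stop cluster, so [i] is inserted between them. /guuzimwiripbo/ → guuzimwiripibo.
Rule 5 (pre-rhotic lowering): /i/ is a high vowel immediately before /r/, so it lowers to [e]. /guuzimwiripibo/ → guuzimweripibo.

guuzimweripibo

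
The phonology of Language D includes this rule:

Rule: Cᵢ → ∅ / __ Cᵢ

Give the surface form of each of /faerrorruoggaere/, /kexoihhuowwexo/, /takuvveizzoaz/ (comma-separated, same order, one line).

faeroruogaere, kexoihuowexo, takuveizoaz

/faerrorruoggaere/: /rr/ is a geminate; the first /r/ deletes. /rr/ is a geminate; the first /r/ deletes. /gg/ is a geminate; the first /g/ deletes. → [faeroruogaere].
/kexoihhuowwexo/: /hh/ is a geminate; the first /h/ deletes. /ww/ is a geminate; the first /w/ deletes. → [kexoihuowexo].
/takuvveizzoaz/: /vv/ is a geminate; the first /v/ deletes. /zz/ is a geminate; the first /z/ deletes. → [takuveizoaz].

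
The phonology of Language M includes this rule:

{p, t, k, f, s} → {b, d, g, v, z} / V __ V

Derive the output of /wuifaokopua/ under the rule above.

/f/ is a voiceless obstruent between vowels /i/ and /a/, so it voices to [v].
/k/ is a voiceless obstruent between vowels /o/ and /o/, so it voices to [g].
/p/ is a voiceless obstruent between vowels /o/ and /u/, so it voices to [b].
Surface form: [wuivaogobua].

wuivaogobua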